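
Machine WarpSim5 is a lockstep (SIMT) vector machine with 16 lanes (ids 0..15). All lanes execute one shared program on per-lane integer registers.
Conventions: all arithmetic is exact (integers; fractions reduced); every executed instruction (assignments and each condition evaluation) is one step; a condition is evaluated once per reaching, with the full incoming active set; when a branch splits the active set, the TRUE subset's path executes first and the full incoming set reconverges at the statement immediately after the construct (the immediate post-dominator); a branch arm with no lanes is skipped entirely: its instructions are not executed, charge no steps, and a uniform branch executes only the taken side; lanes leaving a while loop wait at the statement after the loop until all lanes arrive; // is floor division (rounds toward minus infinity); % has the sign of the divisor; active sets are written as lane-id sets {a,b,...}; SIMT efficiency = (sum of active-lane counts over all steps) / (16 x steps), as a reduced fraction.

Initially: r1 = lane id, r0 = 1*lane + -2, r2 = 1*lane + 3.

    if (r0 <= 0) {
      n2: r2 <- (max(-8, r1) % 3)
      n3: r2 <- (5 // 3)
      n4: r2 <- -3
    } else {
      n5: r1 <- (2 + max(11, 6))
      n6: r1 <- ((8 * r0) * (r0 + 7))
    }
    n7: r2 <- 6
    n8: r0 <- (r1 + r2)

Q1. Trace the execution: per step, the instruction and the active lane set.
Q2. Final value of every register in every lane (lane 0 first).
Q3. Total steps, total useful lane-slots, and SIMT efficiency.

step 0: eval (r0 <= 0)               {0,1,2,3,4,5,6,7,8,9,10,11,12,13,14,15}
step 1: r2 <- (max(-8, r1) % 3)      {0,1,2}
step 2: r2 <- (5 // 3)               {0,1,2}
step 3: r2 <- -3                     {0,1,2}
step 4: r1 <- (2 + max(11, 6))       {3,4,5,6,7,8,9,10,11,12,13,14,15}
step 5: r1 <- ((8 * r0) * (r0 + 7))  {3,4,5,6,7,8,9,10,11,12,13,14,15}
step 6: r2 <- 6                      {0,1,2,3,4,5,6,7,8,9,10,11,12,13,14,15}
step 7: r0 <- (r1 + r2)              {0,1,2,3,4,5,6,7,8,9,10,11,12,13,14,15}

Answer: 8 steps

r1: 0,1,2,64,144,240,352,480,624,784,960,1152,1360,1584,1824,2080
r0: 6,7,8,70,150,246,358,486,630,790,966,1158,1366,1590,1830,2086
r2: 6,6,6,6,6,6,6,6,6,6,6,6,6,6,6,6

steps = 8; useful = 83; efficiency = 83/128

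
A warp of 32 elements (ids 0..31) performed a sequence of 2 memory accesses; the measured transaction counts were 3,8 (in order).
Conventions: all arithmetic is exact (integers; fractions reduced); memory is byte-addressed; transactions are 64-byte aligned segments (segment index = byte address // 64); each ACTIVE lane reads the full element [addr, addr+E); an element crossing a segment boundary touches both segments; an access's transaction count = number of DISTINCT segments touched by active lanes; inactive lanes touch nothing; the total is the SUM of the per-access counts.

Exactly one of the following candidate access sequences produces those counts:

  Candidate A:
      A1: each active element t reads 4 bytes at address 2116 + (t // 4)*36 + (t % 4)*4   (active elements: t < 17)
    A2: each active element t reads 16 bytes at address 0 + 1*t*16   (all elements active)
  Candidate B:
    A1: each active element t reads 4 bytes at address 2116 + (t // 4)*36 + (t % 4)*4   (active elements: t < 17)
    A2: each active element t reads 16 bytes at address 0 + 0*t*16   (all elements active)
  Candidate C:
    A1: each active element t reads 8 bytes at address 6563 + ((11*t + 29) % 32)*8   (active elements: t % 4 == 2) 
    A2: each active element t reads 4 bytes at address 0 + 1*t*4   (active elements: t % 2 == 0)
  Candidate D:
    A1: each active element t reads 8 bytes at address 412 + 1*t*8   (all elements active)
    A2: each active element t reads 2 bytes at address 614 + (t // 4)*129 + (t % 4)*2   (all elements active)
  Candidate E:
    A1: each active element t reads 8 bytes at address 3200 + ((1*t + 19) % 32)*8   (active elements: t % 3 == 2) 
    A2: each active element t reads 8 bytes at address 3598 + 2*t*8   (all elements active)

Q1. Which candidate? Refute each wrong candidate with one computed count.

B: A2 gives 1 transaction, not 8
C: A1 gives 5 transactions, not 3
D: A1 gives 5 transactions, not 3
E: A1 gives 4 transactions, not 3
A: all counts match (3,8)

Answer: A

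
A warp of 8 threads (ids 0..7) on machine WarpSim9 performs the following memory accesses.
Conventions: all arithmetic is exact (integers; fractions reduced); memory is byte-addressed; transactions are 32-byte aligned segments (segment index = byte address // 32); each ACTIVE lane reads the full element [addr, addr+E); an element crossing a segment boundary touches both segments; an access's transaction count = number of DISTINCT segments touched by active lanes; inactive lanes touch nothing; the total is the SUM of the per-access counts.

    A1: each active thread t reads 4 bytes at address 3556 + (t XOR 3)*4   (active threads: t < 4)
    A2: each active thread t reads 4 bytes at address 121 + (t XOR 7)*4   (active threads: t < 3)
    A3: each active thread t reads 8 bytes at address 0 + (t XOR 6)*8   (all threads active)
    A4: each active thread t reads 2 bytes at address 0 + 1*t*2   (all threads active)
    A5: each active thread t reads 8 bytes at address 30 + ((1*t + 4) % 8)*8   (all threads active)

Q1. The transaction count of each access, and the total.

A1: 1 transaction
A2: 1 transaction
A3: 2 transactions
A4: 1 transaction
A5: 3 transactions

Answer: 1,1,2,1,3; total 8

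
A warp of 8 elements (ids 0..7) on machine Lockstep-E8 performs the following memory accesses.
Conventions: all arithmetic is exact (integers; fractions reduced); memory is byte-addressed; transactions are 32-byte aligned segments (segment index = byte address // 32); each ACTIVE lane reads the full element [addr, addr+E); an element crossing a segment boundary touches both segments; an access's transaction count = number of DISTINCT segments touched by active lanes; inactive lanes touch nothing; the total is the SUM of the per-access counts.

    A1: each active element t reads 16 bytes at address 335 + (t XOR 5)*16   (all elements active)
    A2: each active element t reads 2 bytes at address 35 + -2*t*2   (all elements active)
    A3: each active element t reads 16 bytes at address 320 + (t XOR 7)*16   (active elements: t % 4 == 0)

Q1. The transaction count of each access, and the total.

A1: 5 transactions
A2: 2 transactions
A3: 2 transactions

Answer: 5,2,2; total 9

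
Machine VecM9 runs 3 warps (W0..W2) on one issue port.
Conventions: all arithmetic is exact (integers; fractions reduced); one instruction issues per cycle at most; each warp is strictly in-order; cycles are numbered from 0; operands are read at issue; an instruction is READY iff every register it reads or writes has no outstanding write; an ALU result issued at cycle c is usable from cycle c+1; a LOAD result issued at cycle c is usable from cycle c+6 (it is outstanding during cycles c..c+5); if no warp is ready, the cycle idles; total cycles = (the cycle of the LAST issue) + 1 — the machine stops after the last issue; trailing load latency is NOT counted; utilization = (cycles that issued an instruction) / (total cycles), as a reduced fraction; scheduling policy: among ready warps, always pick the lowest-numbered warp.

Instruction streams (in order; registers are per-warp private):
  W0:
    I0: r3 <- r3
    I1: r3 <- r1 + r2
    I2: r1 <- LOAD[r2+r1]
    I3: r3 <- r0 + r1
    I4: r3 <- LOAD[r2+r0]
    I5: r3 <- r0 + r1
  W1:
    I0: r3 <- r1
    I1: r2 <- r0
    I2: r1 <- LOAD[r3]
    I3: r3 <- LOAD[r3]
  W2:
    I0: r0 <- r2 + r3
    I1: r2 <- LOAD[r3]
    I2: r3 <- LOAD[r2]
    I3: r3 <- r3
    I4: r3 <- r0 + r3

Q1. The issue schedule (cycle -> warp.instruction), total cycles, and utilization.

cycle 0: W0.I0
cycle 1: W0.I1
cycle 2: W0.I2
cycle 3: W1.I0
cycle 4: W1.I1
cycle 5: W1.I2
cycle 6: W1.I3
cycle 7: W2.I0
cycle 8: W0.I3
cycle 9: W0.I4
cycle 10: W2.I1
cycle 11: idle
cycle 12: idle
cycle 13: idle
cycle 14: idle
cycle 15: W0.I5
cycle 16: W2.I2
cycle 17: idle
cycle 18: idle
cycle 19: idle
cycle 20: idle
cycle 21: idle
cycle 22: W2.I3
cycle 23: W2.I4

Answer: 24 cycles, utilization 5/8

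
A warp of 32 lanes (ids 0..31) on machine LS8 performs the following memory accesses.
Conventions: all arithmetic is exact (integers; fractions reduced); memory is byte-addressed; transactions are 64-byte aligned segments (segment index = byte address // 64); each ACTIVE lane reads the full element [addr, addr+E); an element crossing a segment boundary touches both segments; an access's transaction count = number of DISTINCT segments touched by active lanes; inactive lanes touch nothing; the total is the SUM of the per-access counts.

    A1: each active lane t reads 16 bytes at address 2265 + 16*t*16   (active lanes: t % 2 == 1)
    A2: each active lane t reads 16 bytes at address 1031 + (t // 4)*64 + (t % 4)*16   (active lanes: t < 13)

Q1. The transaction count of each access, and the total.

A1: 16 transactions
A2: 4 transactions

Answer: 16,4; total 20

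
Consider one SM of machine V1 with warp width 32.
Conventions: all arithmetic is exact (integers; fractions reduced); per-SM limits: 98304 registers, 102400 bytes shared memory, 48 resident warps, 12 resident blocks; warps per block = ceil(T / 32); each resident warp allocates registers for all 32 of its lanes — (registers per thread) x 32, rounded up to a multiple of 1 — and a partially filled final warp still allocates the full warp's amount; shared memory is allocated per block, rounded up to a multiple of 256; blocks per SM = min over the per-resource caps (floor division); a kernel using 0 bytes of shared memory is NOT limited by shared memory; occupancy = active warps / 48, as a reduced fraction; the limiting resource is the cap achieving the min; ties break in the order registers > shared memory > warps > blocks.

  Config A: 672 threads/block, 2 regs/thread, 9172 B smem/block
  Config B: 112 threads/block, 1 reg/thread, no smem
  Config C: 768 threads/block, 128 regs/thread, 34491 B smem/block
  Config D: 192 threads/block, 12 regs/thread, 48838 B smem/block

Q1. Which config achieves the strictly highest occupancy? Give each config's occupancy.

occupancies: A 7/8, B 1, C 1/2, D 1/4

Answer: B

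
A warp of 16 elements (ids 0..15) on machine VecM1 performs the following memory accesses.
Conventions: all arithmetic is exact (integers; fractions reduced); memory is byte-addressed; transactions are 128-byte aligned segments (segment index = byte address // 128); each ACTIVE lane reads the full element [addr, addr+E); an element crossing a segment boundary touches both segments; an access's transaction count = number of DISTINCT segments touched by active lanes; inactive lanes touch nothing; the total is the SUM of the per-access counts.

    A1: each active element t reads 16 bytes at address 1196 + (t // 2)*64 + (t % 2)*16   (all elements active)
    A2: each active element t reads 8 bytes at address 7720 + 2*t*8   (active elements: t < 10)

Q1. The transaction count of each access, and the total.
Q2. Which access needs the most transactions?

A1: 5 transactions
A2: 2 transactions

Answer: 5,2; total 7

Answer: A1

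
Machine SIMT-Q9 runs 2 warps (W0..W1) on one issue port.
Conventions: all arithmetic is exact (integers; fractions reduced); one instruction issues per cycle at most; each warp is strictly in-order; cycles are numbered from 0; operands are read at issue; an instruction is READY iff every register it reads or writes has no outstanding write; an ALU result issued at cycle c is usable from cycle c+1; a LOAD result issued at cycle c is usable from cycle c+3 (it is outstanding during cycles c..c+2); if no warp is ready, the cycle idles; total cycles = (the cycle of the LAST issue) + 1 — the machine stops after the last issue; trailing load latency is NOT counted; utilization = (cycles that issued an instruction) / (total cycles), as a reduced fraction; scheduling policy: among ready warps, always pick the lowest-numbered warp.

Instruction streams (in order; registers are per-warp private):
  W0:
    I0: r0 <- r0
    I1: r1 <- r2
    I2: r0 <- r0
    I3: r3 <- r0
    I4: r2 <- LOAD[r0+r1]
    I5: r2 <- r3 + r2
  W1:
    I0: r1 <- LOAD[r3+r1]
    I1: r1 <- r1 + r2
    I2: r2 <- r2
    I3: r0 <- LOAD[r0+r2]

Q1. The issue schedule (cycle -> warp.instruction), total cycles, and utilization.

cycle 0: W0.I0
cycle 1: W0.I1
cycle 2: W0.I2
cycle 3: W0.I3
cycle 4: W0.I4
cycle 5: W1.I0
cycle 6: idle
cycle 7: W0.I5
cycle 8: W1.I1
cycle 9: W1.I2
cycle 10: W1.I3

Answer: 11 cycles, utilization 10/11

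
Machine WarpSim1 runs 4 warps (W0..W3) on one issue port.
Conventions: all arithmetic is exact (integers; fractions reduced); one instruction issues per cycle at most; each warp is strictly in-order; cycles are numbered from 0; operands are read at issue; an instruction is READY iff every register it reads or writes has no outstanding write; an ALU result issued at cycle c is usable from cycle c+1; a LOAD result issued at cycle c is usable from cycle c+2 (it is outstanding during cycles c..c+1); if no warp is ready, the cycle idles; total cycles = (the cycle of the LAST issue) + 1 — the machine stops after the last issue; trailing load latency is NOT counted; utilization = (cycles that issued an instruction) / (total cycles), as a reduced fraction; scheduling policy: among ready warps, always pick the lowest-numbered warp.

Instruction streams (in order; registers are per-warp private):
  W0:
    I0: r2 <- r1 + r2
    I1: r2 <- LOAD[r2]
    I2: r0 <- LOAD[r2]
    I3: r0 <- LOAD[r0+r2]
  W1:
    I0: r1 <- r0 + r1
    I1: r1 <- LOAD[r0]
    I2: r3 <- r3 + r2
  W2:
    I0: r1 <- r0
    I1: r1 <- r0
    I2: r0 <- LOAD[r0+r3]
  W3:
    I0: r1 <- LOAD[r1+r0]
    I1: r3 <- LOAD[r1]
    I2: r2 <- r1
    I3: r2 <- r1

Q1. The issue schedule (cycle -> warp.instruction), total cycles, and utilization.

cycle 0: W0.I0
cycle 1: W0.I1
cycle 2: W1.I0
cycle 3: W0.I2
cycle 4: W1.I1
cycle 5: W0.I3
cycle 6: W1.I2
cycle 7: W2.I0
cycle 8: W2.I1
cycle 9: W2.I2
cycle 10: W3.I0
cycle 11: idle
cycle 12: W3.I1
cycle 13: W3.I2
cycle 14: W3.I3

Answer: 15 cycles, utilization 14/15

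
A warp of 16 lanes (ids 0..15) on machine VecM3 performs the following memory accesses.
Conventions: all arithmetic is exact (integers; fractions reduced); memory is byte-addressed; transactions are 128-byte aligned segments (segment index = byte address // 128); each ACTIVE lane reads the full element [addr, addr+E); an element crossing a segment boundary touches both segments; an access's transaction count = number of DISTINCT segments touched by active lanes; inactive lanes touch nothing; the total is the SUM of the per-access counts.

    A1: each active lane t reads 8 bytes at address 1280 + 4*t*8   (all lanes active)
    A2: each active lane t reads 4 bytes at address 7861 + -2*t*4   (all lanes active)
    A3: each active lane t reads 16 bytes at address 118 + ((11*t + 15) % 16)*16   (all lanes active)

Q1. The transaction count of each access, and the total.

A1: 4 transactions
A2: 2 transactions
A3: 3 transactions

Answer: 4,2,3; total 9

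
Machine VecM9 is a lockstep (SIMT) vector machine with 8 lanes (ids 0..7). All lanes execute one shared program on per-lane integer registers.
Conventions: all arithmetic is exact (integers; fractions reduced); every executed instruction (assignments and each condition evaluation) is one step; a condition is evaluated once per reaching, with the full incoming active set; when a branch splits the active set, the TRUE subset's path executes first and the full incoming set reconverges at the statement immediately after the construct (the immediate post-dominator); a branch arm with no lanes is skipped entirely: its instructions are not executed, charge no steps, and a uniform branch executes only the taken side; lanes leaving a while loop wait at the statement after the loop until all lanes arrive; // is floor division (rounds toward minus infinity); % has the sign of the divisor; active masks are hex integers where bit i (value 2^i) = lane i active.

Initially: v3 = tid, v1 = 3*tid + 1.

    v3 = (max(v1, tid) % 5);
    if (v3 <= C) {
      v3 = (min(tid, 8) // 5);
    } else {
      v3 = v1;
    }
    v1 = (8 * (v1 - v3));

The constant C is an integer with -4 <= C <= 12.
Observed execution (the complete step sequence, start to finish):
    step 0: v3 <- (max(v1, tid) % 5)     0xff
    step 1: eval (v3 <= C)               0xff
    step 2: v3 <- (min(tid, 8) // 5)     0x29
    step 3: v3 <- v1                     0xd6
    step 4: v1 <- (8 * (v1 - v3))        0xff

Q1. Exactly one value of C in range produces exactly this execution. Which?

Answer: C = 1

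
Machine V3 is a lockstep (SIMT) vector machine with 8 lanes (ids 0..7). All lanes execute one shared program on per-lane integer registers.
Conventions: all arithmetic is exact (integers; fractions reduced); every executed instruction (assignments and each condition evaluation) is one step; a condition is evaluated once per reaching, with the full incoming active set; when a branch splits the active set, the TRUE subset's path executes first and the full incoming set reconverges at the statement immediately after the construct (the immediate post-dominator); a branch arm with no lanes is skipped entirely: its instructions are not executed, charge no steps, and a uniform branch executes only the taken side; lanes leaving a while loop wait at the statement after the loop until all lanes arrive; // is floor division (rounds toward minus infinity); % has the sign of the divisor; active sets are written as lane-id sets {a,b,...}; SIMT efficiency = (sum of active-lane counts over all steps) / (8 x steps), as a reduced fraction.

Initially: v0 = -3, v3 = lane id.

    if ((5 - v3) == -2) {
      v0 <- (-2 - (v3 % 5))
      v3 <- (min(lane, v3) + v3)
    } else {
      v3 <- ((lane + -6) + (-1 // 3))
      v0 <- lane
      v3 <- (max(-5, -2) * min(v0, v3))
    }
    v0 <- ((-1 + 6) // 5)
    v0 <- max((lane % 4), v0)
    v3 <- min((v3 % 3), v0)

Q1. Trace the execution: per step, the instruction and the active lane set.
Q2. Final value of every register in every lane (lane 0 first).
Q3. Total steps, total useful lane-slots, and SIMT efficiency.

step 0: eval ((5 - v3) == -2)        {0,1,2,3,4,5,6,7}
step 1: v0 <- (-2 - (v3 % 5))        {7}
step 2: v3 <- (min(lane, v3) + v3)   {7}
step 3: v3 <- ((lane + -6) + (-1 // 3)) {0,1,2,3,4,5,6}
step 4: v0 <- lane                   {0,1,2,3,4,5,6}
step 5: v3 <- (max(-5, -2) * min(v0, v3)) {0,1,2,3,4,5,6}
step 6: v0 <- ((-1 + 6) // 5)        {0,1,2,3,4,5,6,7}
step 7: v0 <- max((lane % 4), v0)    {0,1,2,3,4,5,6,7}
step 8: v3 <- min((v3 % 3), v0)      {0,1,2,3,4,5,6,7}

Answer: 9 steps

v0: 1,1,2,3,1,1,2,3
v3: 1,0,1,2,0,1,2,2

steps = 9; useful = 55; efficiency = 55/72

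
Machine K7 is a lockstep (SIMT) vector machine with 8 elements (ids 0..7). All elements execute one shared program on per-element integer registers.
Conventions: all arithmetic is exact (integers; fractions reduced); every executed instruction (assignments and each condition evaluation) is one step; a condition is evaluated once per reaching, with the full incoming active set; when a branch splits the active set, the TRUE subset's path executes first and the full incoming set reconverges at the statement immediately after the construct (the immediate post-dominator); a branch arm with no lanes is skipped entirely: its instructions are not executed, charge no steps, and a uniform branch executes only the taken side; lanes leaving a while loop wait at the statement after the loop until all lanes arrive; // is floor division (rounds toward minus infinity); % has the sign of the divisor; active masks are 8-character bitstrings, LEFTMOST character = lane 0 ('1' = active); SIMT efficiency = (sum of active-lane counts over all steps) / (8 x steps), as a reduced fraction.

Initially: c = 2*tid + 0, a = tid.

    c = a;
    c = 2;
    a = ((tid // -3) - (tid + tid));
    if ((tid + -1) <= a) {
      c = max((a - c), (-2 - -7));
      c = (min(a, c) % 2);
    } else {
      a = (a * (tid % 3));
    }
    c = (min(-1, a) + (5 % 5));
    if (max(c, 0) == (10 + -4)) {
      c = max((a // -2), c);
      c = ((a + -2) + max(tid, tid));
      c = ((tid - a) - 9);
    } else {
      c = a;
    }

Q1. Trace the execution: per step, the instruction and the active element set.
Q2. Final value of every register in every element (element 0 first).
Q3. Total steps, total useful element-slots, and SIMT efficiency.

step 0: c <- a                       11111111
step 1: c <- 2                       11111111
step 2: a <- ((tid // -3) - (tid + tid)) 11111111
step 3: eval ((tid + -1) <= a)       11111111
step 4: c <- max((a - c), (-2 - -7)) 10000000
step 5: c <- (min(a, c) % 2)         10000000
step 6: a <- (a * (tid % 3))         01111111
step 7: c <- (min(-1, a) + (5 % 5))  11111111
step 8: eval (max(c, 0) == (10 + -4)) 11111111
step 9: c <- a                       11111111

Answer: 10 steps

c: 0,-3,-10,0,-10,-24,0,-17
a: 0,-3,-10,0,-10,-24,0,-17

steps = 10; useful = 65; efficiency = 65/80 = 13/16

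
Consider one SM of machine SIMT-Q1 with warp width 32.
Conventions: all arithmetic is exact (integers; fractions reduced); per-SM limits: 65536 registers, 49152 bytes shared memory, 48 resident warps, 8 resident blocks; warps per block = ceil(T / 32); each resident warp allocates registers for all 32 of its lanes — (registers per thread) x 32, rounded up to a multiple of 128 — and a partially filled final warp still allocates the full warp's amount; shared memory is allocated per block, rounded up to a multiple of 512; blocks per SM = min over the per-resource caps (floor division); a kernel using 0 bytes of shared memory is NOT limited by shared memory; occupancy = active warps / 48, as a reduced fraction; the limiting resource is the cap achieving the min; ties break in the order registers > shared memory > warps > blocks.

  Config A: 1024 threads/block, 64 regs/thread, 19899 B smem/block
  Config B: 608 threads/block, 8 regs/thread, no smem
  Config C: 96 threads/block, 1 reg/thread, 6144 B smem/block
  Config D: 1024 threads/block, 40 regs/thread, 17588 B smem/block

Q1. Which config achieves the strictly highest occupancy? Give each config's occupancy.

occupancies: A 2/3, B 19/24, C 1/2, D 2/3

Answer: B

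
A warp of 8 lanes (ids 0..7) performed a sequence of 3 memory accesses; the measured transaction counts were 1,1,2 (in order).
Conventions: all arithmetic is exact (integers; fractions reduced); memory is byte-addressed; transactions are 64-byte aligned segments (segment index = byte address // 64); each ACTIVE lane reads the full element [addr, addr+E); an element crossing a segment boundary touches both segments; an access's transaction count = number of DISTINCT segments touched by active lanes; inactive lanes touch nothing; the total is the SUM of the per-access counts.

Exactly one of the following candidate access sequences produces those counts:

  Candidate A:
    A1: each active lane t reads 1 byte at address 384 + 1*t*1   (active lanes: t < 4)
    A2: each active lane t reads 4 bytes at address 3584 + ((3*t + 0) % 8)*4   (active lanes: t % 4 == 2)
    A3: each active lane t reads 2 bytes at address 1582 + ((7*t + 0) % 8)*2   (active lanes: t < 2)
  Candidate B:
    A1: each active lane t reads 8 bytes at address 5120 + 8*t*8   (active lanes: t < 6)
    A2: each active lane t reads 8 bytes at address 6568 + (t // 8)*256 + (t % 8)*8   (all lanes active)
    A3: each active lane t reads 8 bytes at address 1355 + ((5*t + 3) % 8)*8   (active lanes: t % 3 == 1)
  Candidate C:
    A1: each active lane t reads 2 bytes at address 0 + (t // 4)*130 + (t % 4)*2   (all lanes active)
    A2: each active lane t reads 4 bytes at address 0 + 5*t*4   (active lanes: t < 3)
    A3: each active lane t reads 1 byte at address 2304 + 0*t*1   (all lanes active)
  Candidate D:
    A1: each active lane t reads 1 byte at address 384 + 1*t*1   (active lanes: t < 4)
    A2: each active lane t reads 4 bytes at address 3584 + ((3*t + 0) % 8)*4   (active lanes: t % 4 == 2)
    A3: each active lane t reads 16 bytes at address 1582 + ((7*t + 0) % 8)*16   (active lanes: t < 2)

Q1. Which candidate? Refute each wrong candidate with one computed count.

A: A3 gives 1 transaction, not 2
B: A1 gives 6 transactions, not 1
C: A1 gives 2 transactions, not 1
D: all counts match (1,1,2)

Answer: D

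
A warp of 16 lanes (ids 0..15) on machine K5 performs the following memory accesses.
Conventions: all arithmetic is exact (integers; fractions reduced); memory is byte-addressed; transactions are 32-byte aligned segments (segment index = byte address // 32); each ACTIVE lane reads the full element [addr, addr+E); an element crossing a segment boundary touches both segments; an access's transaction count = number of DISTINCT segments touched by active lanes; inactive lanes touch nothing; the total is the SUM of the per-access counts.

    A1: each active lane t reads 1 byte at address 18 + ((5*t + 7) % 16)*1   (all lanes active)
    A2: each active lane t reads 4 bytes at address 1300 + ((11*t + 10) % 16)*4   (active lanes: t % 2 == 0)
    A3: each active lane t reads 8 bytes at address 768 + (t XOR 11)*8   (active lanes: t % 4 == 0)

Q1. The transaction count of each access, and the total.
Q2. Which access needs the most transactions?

A1: 2 transactions
A2: 3 transactions
A3: 4 transactions

Answer: 2,3,4; total 9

Answer: A3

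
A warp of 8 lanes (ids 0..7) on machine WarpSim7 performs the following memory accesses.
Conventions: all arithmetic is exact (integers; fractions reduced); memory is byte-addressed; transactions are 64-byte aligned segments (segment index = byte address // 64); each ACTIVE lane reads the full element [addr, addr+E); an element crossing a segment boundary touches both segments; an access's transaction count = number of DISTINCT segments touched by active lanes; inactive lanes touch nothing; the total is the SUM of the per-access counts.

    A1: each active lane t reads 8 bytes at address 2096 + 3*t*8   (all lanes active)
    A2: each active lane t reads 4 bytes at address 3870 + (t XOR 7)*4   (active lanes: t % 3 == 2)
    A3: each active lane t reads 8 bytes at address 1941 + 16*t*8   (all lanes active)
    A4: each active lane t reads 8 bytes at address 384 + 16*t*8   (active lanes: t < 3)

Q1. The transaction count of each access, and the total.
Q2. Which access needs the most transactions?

A1: 4 transactions
A2: 1 transaction
A3: 8 transactions
A4: 3 transactions

Answer: 4,1,8,3; total 16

Answer: A3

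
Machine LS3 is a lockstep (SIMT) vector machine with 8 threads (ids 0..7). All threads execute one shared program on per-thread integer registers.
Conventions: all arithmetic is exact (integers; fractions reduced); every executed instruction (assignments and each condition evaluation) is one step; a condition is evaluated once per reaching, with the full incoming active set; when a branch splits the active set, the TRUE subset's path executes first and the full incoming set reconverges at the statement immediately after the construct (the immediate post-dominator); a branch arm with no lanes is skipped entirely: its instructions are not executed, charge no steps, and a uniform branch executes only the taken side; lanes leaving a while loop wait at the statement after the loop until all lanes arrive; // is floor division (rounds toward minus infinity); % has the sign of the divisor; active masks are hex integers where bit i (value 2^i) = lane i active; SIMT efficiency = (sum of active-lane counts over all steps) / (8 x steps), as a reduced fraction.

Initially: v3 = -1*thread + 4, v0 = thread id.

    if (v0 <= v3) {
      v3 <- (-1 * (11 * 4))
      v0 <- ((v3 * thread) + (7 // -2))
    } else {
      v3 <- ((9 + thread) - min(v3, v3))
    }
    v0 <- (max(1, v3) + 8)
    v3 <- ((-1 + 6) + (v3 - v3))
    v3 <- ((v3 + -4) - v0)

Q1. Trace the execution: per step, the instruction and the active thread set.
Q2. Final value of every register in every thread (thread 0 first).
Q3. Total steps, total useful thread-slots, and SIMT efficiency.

step 0: eval (v0 <= v3)              0xff
step 1: v3 <- (-1 * (11 * 4))        0x07
step 2: v0 <- ((v3 * thread) + (7 // -2)) 0x07
step 3: v3 <- ((9 + thread) - min(v3, v3)) 0xf8
step 4: v0 <- (max(1, v3) + 8)       0xff
step 5: v3 <- ((-1 + 6) + (v3 - v3)) 0xff
step 6: v3 <- ((v3 + -4) - v0)       0xff

Answer: 7 steps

v3: -8,-8,-8,-18,-20,-22,-24,-26
v0: 9,9,9,19,21,23,25,27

steps = 7; useful = 43; efficiency = 43/56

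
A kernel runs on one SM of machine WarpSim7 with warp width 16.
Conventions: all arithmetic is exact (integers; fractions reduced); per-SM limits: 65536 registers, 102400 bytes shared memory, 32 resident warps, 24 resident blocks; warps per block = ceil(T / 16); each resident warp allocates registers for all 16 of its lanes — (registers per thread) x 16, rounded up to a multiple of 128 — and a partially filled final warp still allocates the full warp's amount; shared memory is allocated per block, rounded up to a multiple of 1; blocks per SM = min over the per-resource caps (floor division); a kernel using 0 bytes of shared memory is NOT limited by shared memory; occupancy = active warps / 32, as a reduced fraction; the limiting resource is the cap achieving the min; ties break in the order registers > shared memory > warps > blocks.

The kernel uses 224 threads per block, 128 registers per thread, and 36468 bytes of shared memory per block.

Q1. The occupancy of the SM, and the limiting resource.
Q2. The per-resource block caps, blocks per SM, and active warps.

Answer: occupancy 7/8, limited by registers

registers: 2 blocks
shared memory: 2 blocks
warps: 2 blocks
blocks: 24 blocks

Answer: 2 blocks, 28 active warps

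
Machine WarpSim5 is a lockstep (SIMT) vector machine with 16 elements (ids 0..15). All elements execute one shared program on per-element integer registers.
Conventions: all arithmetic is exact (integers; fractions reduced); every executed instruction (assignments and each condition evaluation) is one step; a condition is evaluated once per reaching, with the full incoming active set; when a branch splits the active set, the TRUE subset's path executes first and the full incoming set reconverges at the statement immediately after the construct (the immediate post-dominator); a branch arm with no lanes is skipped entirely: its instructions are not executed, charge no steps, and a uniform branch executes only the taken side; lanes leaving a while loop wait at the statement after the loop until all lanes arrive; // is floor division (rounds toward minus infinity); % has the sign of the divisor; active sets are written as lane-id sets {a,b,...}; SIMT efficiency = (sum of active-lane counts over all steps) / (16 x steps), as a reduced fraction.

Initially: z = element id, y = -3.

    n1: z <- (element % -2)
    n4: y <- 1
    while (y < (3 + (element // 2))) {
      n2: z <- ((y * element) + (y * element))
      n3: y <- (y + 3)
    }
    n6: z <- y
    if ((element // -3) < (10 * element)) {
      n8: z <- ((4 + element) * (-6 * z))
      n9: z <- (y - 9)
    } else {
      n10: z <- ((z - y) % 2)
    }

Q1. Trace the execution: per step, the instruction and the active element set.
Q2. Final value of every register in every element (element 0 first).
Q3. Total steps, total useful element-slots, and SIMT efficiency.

step 0: z <- (element % -2)          {0,1,2,3,4,5,6,7,8,9,10,11,12,13,14,15}
step 1: y <- 1                       {0,1,2,3,4,5,6,7,8,9,10,11,12,13,14,15}
step 2: eval (y < (3 + (element // 2))) {0,1,2,3,4,5,6,7,8,9,10,11,12,13,14,15}
step 3: z <- ((y * element) + (y * element)) {0,1,2,3,4,5,6,7,8,9,10,11,12,13,14,15}
step 4: y <- (y + 3)                 {0,1,2,3,4,5,6,7,8,9,10,11,12,13,14,15}
step 5: eval (y < (3 + (element // 2))) {0,1,2,3,4,5,6,7,8,9,10,11,12,13,14,15}
step 6: z <- ((y * element) + (y * element)) {4,5,6,7,8,9,10,11,12,13,14,15}
step 7: y <- (y + 3)                 {4,5,6,7,8,9,10,11,12,13,14,15}
step 8: eval (y < (3 + (element // 2))) {4,5,6,7,8,9,10,11,12,13,14,15}
step 9: z <- ((y * element) + (y * element)) {10,11,12,13,14,15}
step 10: y <- (y + 3)                 {10,11,12,13,14,15}
step 11: eval (y < (3 + (element // 2))) {10,11,12,13,14,15}
step 12: z <- y                       {0,1,2,3,4,5,6,7,8,9,10,11,12,13,14,15}
step 13: eval ((element // -3) < (10 * element)) {0,1,2,3,4,5,6,7,8,9,10,11,12,13,14,15}
step 14: z <- ((4 + element) * (-6 * z)) {1,2,3,4,5,6,7,8,9,10,11,12,13,14,15}
step 15: z <- (y - 9)                 {1,2,3,4,5,6,7,8,9,10,11,12,13,14,15}
step 16: z <- ((z - y) % 2)           {0}

Answer: 17 steps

z: 0,-5,-5,-5,-2,-2,-2,-2,-2,-2,1,1,1,1,1,1
y: 4,4,4,4,7,7,7,7,7,7,10,10,10,10,10,10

steps = 17; useful = 213; efficiency = 213/272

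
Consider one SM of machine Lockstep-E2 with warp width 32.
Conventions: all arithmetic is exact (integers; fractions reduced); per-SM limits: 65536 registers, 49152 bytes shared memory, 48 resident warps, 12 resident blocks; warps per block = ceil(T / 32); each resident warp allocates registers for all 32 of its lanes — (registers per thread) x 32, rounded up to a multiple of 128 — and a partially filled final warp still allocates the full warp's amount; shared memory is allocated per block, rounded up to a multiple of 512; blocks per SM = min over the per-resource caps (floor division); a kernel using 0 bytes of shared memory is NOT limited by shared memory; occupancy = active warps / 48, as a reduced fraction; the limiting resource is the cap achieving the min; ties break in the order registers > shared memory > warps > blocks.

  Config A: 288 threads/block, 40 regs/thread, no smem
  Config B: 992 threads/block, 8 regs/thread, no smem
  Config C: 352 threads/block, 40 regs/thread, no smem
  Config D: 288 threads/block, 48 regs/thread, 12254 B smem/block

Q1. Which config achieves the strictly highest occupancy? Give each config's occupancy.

occupancies: A 15/16, B 31/48, C 11/12, D 3/4

Answer: A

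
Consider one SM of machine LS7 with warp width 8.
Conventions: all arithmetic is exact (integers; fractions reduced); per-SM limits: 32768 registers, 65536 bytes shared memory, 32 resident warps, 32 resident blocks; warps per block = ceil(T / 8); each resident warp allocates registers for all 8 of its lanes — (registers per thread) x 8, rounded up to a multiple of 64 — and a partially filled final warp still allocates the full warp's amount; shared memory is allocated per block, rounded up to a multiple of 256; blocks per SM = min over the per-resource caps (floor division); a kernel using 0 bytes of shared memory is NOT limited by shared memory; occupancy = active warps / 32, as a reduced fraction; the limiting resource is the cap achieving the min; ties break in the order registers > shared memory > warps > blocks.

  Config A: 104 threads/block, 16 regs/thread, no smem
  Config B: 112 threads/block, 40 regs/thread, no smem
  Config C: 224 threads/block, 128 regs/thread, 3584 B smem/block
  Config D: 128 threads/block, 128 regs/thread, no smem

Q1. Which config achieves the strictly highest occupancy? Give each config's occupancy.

occupancies: A 13/16, B 7/8, C 7/8, D 1

Answer: D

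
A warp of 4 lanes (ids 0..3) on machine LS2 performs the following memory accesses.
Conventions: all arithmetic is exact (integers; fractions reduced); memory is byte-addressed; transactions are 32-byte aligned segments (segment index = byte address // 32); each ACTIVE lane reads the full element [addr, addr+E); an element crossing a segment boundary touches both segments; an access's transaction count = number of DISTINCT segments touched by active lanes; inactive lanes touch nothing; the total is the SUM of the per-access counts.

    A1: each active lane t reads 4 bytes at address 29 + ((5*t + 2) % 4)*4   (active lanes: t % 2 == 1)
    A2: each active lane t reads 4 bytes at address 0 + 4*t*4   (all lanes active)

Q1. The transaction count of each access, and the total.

A1: 1 transaction
A2: 2 transactions

Answer: 1,2; total 3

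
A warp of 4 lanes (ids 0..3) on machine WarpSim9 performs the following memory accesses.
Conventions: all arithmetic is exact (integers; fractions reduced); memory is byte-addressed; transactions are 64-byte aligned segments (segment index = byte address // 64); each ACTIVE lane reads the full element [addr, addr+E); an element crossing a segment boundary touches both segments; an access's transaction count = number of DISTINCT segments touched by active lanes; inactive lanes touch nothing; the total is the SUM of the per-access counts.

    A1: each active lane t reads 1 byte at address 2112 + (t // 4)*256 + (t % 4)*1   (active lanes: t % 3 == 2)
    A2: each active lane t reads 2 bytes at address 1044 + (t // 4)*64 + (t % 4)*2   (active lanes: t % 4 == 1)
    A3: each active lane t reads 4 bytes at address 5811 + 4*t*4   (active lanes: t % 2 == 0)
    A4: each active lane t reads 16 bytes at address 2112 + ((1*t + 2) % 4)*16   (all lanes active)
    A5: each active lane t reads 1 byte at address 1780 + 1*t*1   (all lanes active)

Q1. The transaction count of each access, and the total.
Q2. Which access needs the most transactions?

A1: 1 transaction
A2: 1 transaction
A3: 2 transactions
A4: 1 transaction
A5: 1 transaction

Answer: 1,1,2,1,1; total 6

Answer: A3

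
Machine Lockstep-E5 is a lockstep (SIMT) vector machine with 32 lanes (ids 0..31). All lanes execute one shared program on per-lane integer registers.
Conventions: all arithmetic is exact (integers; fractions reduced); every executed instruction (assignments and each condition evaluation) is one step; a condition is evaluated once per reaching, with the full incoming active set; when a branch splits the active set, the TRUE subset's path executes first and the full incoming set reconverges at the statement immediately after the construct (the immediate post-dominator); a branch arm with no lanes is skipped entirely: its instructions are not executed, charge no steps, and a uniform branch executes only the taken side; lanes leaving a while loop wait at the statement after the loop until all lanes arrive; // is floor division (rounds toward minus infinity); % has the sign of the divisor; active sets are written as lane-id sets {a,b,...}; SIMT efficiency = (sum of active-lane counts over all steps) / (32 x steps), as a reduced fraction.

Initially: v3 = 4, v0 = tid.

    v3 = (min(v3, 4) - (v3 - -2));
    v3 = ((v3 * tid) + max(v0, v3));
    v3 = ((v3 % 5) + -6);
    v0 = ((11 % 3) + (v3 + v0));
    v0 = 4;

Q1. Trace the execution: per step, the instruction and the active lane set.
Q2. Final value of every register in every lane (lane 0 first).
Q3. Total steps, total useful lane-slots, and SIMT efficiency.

step 0: v3 <- (min(v3, 4) - (v3 - -2)) {0,1,2,3,4,5,6,7,8,9,10,11,12,13,14,15,16,17,18,19,20,21,22,23,24,25,26,27,28,29,30,31}
step 1: v3 <- ((v3 * tid) + max(v0, v3)) {0,1,2,3,4,5,6,7,8,9,10,11,12,13,14,15,16,17,18,19,20,21,22,23,24,25,26,27,28,29,30,31}
step 2: v3 <- ((v3 % 5) + -6)        {0,1,2,3,4,5,6,7,8,9,10,11,12,13,14,15,16,17,18,19,20,21,22,23,24,25,26,27,28,29,30,31}
step 3: v0 <- ((11 % 3) + (v3 + v0)) {0,1,2,3,4,5,6,7,8,9,10,11,12,13,14,15,16,17,18,19,20,21,22,23,24,25,26,27,28,29,30,31}
step 4: v0 <- 4                      {0,1,2,3,4,5,6,7,8,9,10,11,12,13,14,15,16,17,18,19,20,21,22,23,24,25,26,27,28,29,30,31}

Answer: 5 steps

v3: -6,-2,-3,-4,-5,-6,-2,-3,-4,-5,-6,-2,-3,-4,-5,-6,-2,-3,-4,-5,-6,-2,-3,-4,-5,-6,-2,-3,-4,-5,-6,-2
v0: 4,4,4,4,4,4,4,4,4,4,4,4,4,4,4,4,4,4,4,4,4,4,4,4,4,4,4,4,4,4,4,4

steps = 5; useful = 160; efficiency = 160/160 = 1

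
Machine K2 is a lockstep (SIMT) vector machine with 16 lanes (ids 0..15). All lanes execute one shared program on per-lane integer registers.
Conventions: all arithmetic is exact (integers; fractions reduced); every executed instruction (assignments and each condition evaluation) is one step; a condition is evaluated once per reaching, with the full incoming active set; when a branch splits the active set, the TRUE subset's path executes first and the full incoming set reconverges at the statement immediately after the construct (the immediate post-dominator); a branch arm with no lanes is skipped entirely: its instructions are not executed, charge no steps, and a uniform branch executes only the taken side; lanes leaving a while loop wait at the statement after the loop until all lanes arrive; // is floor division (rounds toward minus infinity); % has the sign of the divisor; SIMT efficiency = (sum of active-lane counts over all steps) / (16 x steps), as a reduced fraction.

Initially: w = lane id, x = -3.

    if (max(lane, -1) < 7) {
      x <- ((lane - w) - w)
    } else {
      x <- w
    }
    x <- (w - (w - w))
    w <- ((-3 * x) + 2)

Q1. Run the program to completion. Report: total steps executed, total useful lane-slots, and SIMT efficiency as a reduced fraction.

Answer: 5 steps, 64 useful, 4/5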